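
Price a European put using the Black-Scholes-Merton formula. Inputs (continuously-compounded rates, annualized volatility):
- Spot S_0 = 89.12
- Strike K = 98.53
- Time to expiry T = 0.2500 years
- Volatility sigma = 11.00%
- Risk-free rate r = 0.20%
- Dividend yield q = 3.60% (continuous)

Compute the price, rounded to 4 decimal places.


Answer: Price = 10.2052

Derivation:
d1 = (ln(S/K) + (r - q + 0.5*sigma^2) * T) / (sigma * sqrt(T)) = -1.95208717
d2 = d1 - sigma * sqrt(T) = -2.00708717
exp(-rT) = 0.99950012; exp(-qT) = 0.99104038
P = K * exp(-rT) * N(-d2) - S_0 * exp(-qT) * N(-d1)
N(-d1) = 0.97453607; N(-d2) = 0.97762981
P = 98.5300 * 0.99950012 * 0.97762981 - 89.1200 * 0.99104038 * 0.97453607 = 10.2052


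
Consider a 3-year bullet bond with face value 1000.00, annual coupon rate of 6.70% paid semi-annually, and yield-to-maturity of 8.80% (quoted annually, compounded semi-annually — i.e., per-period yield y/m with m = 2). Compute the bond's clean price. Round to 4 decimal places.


Coupon per period c = face * coupon_rate / m = 33.500000
Periods per year m = 2; per-period yield y/m = 0.044000
Number of cashflows N = 6
Cashflows (t years, CF_t, discount factor 1/(1+y/m)^(m*t), PV):
  t = 0.5000: CF_t = 33.500000, DF = 0.957854, PV = 32.088123
  t = 1.0000: CF_t = 33.500000, DF = 0.917485, PV = 30.735750
  t = 1.5000: CF_t = 33.500000, DF = 0.878817, PV = 29.440373
  t = 2.0000: CF_t = 33.500000, DF = 0.841779, PV = 28.199591
  t = 2.5000: CF_t = 33.500000, DF = 0.806302, PV = 27.011103
  t = 3.0000: CF_t = 1033.500000, DF = 0.772320, PV = 798.192217
Price P = sum_t PV_t = 945.667157

Answer: Price = 945.6672


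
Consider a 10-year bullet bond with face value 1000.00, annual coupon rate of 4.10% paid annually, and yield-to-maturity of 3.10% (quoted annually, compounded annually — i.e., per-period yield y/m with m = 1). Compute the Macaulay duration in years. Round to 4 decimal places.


Coupon per period c = face * coupon_rate / m = 41.000000
Periods per year m = 1; per-period yield y/m = 0.031000
Number of cashflows N = 10
Cashflows (t years, CF_t, discount factor 1/(1+y/m)^(m*t), PV):
  t = 1.0000: CF_t = 41.000000, DF = 0.969932, PV = 39.767216
  t = 2.0000: CF_t = 41.000000, DF = 0.940768, PV = 38.571500
  t = 3.0000: CF_t = 41.000000, DF = 0.912481, PV = 37.411736
  t = 4.0000: CF_t = 41.000000, DF = 0.885045, PV = 36.286844
  t = 5.0000: CF_t = 41.000000, DF = 0.858434, PV = 35.195775
  t = 6.0000: CF_t = 41.000000, DF = 0.832622, PV = 34.137512
  t = 7.0000: CF_t = 41.000000, DF = 0.807587, PV = 33.111069
  t = 8.0000: CF_t = 41.000000, DF = 0.783305, PV = 32.115489
  t = 9.0000: CF_t = 41.000000, DF = 0.759752, PV = 31.149844
  t = 10.0000: CF_t = 1041.000000, DF = 0.736908, PV = 767.121362
Price P = sum_t PV_t = 1084.868346
Macaulay numerator sum_t t * PV_t:
  t * PV_t at t = 1.0000: 39.767216
  t * PV_t at t = 2.0000: 77.143000
  t * PV_t at t = 3.0000: 112.235208
  t * PV_t at t = 4.0000: 145.147375
  t * PV_t at t = 5.0000: 175.978874
  t * PV_t at t = 6.0000: 204.825072
  t * PV_t at t = 7.0000: 231.777482
  t * PV_t at t = 8.0000: 256.923909
  t * PV_t at t = 9.0000: 280.348592
  t * PV_t at t = 10.0000: 7671.213620
Macaulay duration D = (sum_t t * PV_t) / P = 9195.360347 / 1084.868346 = 8.476015

Answer: Macaulay duration = 8.4760 years


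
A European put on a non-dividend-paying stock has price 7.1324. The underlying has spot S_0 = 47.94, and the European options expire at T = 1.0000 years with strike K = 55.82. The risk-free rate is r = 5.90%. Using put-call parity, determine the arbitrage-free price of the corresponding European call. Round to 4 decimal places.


Put-call parity: C - P = S_0 * exp(-qT) - K * exp(-rT).
S_0 * exp(-qT) = 47.9400 * 1.00000000 = 47.94000000
K * exp(-rT) = 55.8200 * 0.94270677 = 52.62189185
C = P + S*exp(-qT) - K*exp(-rT)
C = 7.1324 + 47.94000000 - 52.62189185 = 2.4505

Answer: Call price = 2.4505


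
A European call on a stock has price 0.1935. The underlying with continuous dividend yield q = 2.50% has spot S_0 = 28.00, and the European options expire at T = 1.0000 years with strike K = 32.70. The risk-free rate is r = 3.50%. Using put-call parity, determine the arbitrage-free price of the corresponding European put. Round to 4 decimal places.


Put-call parity: C - P = S_0 * exp(-qT) - K * exp(-rT).
S_0 * exp(-qT) = 28.0000 * 0.97530991 = 27.30867754
K * exp(-rT) = 32.7000 * 0.96560542 = 31.57529711
P = C - S*exp(-qT) + K*exp(-rT)
P = 0.1935 - 27.30867754 + 31.57529711 = 4.4601

Answer: Put price = 4.4601


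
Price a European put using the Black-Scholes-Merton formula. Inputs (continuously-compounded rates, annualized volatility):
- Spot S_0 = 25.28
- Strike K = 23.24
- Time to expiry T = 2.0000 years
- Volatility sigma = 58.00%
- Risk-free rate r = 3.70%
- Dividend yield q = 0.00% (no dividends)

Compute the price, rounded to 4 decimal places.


Answer: Price = 5.7392

Derivation:
d1 = (ln(S/K) + (r - q + 0.5*sigma^2) * T) / (sigma * sqrt(T)) = 0.60291659
d2 = d1 - sigma * sqrt(T) = -0.21732727
exp(-rT) = 0.92867169; exp(-qT) = 1.00000000
P = K * exp(-rT) * N(-d2) - S_0 * exp(-qT) * N(-d1)
N(-d1) = 0.27328209; N(-d2) = 0.58602335
P = 23.2400 * 0.92867169 * 0.58602335 - 25.2800 * 1.00000000 * 0.27328209 = 5.7392


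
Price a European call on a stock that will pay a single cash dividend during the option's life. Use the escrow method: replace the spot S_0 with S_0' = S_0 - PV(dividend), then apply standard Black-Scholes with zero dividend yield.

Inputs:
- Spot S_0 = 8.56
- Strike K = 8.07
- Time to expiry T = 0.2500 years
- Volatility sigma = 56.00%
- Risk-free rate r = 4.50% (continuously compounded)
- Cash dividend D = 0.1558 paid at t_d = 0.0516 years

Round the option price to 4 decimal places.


Answer: Price = 1.1400

Derivation:
PV(D) = D * exp(-r * t_d) = 0.1558 * 0.99768069 = 0.15543865
S_0' = S_0 - PV(D) = 8.5600 - 0.15543865 = 8.40456135
d1 = (ln(S_0'/K) + (r + sigma^2/2)*T) / (sigma*sqrt(T)) = 0.32525391
d2 = d1 - sigma*sqrt(T) = 0.04525391
exp(-rT) = 0.98881304
N(d1) = 0.62750554; N(d2) = 0.51804754
C = S_0' * N(d1) - K * exp(-rT) * N(d2) = 8.40456135 * 0.62750554 - 8.0700 * 0.98881304 * 0.51804754 = 1.1400


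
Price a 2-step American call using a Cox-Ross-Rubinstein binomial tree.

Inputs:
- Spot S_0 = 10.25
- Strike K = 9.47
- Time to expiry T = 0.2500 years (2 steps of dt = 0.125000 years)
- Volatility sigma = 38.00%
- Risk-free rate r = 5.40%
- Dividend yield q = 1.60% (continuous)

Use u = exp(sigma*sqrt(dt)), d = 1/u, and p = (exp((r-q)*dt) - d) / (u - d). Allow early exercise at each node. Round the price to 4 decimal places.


dt = T/N = 0.125000
u = exp(sigma*sqrt(dt)) = 1.143793; d = 1/u = 0.874284
p = (exp((r-q)*dt) - d) / (u - d) = 0.484129
Discount per step: exp(-r*dt) = 0.993273
Stock lattice S(k, i) with i counting down-moves:
  k=0: S(0,0) = 10.2500
  k=1: S(1,0) = 11.7239; S(1,1) = 8.9614
  k=2: S(2,0) = 13.4097; S(2,1) = 10.2500; S(2,2) = 7.8348
Terminal payoffs V(N, i) = max(S_T - K, 0):
  V(2,0) = 3.939699; V(2,1) = 0.780000; V(2,2) = 0.000000
Backward induction: V(k, i) = exp(-r*dt) * [p * V(k+1, i) + (1-p) * V(k+1, i+1)]; then take max(V_cont, immediate exercise) for American.
  V(1,0) = exp(-r*dt) * [p*3.939699 + (1-p)*0.780000] = 2.294165; exercise = 2.253882; V(1,0) = max -> 2.294165
  V(1,1) = exp(-r*dt) * [p*0.780000 + (1-p)*0.000000] = 0.375081; exercise = 0.000000; V(1,1) = max -> 0.375081
  V(0,0) = exp(-r*dt) * [p*2.294165 + (1-p)*0.375081] = 1.295392; exercise = 0.780000; V(0,0) = max -> 1.295392

Answer: Price = V(0,0) = 1.2954


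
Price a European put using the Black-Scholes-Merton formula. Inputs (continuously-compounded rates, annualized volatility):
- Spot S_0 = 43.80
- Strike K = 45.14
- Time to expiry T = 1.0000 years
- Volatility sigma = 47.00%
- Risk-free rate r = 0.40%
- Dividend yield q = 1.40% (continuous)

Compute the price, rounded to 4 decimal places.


d1 = (ln(S/K) + (r - q + 0.5*sigma^2) * T) / (sigma * sqrt(T)) = 0.14960648
d2 = d1 - sigma * sqrt(T) = -0.32039352
exp(-rT) = 0.99600799; exp(-qT) = 0.98609754
P = K * exp(-rT) * N(-d2) - S_0 * exp(-qT) * N(-d1)
N(-d1) = 0.44053755; N(-d2) = 0.62566498
P = 45.1400 * 0.99600799 * 0.62566498 - 43.8000 * 0.98609754 * 0.44053755 = 9.1025

Answer: Price = 9.1025


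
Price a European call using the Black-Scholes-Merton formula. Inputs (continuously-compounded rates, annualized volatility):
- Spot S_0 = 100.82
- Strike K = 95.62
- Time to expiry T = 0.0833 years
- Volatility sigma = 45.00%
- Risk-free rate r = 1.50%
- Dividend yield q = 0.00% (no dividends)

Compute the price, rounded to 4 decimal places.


Answer: Price = 8.1778

Derivation:
d1 = (ln(S/K) + (r - q + 0.5*sigma^2) * T) / (sigma * sqrt(T)) = 0.48228687
d2 = d1 - sigma * sqrt(T) = 0.35240904
exp(-rT) = 0.99875128; exp(-qT) = 1.00000000
C = S_0 * exp(-qT) * N(d1) - K * exp(-rT) * N(d2)
N(d1) = 0.68519891; N(d2) = 0.63773424
C = 100.8200 * 1.00000000 * 0.68519891 - 95.6200 * 0.99875128 * 0.63773424 = 8.1778


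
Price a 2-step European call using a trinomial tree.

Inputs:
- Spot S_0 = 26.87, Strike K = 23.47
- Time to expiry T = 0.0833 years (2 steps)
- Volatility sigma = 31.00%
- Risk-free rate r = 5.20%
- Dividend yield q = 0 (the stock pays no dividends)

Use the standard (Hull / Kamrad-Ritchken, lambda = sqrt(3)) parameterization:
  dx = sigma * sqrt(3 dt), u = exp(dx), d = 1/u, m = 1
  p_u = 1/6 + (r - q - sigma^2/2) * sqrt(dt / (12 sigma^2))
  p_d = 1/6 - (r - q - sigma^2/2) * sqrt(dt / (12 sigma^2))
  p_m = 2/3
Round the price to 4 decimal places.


dt = T/N = 0.041650; dx = sigma*sqrt(3*dt) = 0.109580
u = exp(dx) = 1.115809; d = 1/u = 0.896211
p_u = 0.167417, p_m = 0.666667, p_d = 0.165916
Discount per step: exp(-r*dt) = 0.997837
Stock lattice S(k, j) with j the centered position index:
  k=0: S(0,+0) = 26.8700
  k=1: S(1,-1) = 24.0812; S(1,+0) = 26.8700; S(1,+1) = 29.9818
  k=2: S(2,-2) = 21.5818; S(2,-1) = 24.0812; S(2,+0) = 26.8700; S(2,+1) = 29.9818; S(2,+2) = 33.4539
Terminal payoffs V(N, j) = max(S_T - K, 0):
  V(2,-2) = 0.000000; V(2,-1) = 0.611184; V(2,+0) = 3.400000; V(2,+1) = 6.511786; V(2,+2) = 9.983944
Backward induction: V(k, j) = exp(-r*dt) * [p_u * V(k+1, j+1) + p_m * V(k+1, j) + p_d * V(k+1, j-1)]
  V(1,-1) = exp(-r*dt) * [p_u*3.400000 + p_m*0.611184 + p_d*0.000000] = 0.974562
  V(1,+0) = exp(-r*dt) * [p_u*6.511786 + p_m*3.400000 + p_d*0.611184] = 3.450776
  V(1,+1) = exp(-r*dt) * [p_u*9.983944 + p_m*6.511786 + p_d*3.400000] = 6.562562
  V(0,+0) = exp(-r*dt) * [p_u*6.562562 + p_m*3.450776 + p_d*0.974562] = 3.553195

Answer: Price = V(0,0) = 3.5532


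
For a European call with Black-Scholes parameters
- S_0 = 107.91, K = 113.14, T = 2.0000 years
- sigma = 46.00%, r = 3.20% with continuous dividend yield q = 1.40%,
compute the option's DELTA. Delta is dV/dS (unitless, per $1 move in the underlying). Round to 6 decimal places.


d1 = 0.3078551645; d2 = -0.3426830742
phi(d1) = 0.3804783758; exp(-qT) = 0.9723883668; exp(-rT) = 0.9380049995
N(d1) = 0.6209037283
Delta = exp(-qT) * N(d1) = 0.9723883668 * 0.6209037283 = 0.603760

Answer: Delta = 0.603760


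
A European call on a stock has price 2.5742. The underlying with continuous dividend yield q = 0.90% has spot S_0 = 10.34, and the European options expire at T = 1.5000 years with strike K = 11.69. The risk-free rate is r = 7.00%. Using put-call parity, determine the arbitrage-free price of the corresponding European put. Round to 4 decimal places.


Put-call parity: C - P = S_0 * exp(-qT) - K * exp(-rT).
S_0 * exp(-qT) = 10.3400 * 0.98659072 = 10.20134801
K * exp(-rT) = 11.6900 * 0.90032452 = 10.52479367
P = C - S*exp(-qT) + K*exp(-rT)
P = 2.5742 - 10.20134801 + 10.52479367 = 2.8976

Answer: Put price = 2.8976


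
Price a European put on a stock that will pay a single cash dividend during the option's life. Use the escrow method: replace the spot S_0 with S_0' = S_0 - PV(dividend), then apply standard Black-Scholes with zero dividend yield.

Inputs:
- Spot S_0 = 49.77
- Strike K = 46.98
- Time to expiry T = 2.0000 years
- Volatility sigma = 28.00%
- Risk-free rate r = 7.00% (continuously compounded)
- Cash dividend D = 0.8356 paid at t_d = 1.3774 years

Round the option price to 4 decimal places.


PV(D) = D * exp(-r * t_d) = 0.8356 * 0.90808436 = 0.75879529
S_0' = S_0 - PV(D) = 49.7700 - 0.75879529 = 49.01120471
d1 = (ln(S_0'/K) + (r + sigma^2/2)*T) / (sigma*sqrt(T)) = 0.65843501
d2 = d1 - sigma*sqrt(T) = 0.26245521
exp(-rT) = 0.86935824
N(-d1) = 0.25512932; N(-d2) = 0.39648526
P = K * exp(-rT) * N(-d2) - S_0' * N(-d1) = 46.9800 * 0.86935824 * 0.39648526 - 49.01120471 * 0.25512932 = 3.6892

Answer: Price = 3.6892


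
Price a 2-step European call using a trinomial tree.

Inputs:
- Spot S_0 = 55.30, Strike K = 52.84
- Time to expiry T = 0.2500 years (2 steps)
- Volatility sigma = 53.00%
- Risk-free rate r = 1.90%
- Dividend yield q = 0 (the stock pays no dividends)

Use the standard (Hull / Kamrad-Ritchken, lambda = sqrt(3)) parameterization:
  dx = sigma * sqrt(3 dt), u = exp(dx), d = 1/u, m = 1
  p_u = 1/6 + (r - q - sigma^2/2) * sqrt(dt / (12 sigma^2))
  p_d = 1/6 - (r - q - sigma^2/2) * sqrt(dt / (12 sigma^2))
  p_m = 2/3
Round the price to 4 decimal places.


dt = T/N = 0.125000; dx = sigma*sqrt(3*dt) = 0.324557
u = exp(dx) = 1.383418; d = 1/u = 0.722847
p_u = 0.143279, p_m = 0.666667, p_d = 0.190054
Discount per step: exp(-r*dt) = 0.997628
Stock lattice S(k, j) with j the centered position index:
  k=0: S(0,+0) = 55.3000
  k=1: S(1,-1) = 39.9735; S(1,+0) = 55.3000; S(1,+1) = 76.5030
  k=2: S(2,-2) = 28.8947; S(2,-1) = 39.9735; S(2,+0) = 55.3000; S(2,+1) = 76.5030; S(2,+2) = 105.8357
Terminal payoffs V(N, j) = max(S_T - K, 0):
  V(2,-2) = 0.000000; V(2,-1) = 0.000000; V(2,+0) = 2.460000; V(2,+1) = 23.663026; V(2,+2) = 52.995679
Backward induction: V(k, j) = exp(-r*dt) * [p_u * V(k+1, j+1) + p_m * V(k+1, j) + p_d * V(k+1, j-1)]
  V(1,-1) = exp(-r*dt) * [p_u*2.460000 + p_m*0.000000 + p_d*0.000000] = 0.351630
  V(1,+0) = exp(-r*dt) * [p_u*23.663026 + p_m*2.460000 + p_d*0.000000] = 5.018483
  V(1,+1) = exp(-r*dt) * [p_u*52.995679 + p_m*23.663026 + p_d*2.460000] = 23.779511
  V(0,+0) = exp(-r*dt) * [p_u*23.779511 + p_m*5.018483 + p_d*0.351630] = 6.803412

Answer: Price = V(0,0) = 6.8034


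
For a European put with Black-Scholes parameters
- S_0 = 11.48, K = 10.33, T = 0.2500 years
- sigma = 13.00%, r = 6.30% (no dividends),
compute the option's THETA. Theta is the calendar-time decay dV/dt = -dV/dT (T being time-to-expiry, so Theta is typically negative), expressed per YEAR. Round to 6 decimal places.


d1 = 1.8987170425; d2 = 1.8337170425
phi(d1) = 0.0657759021; exp(-qT) = 1.0000000000; exp(-rT) = 0.9843733826
Theta = -S*exp(-qT)*phi(d1)*sigma/(2*sqrt(T)) + r*K*exp(-rT)*N(-d2) - q*S*exp(-qT)*N(-d1)
N(-d1) = 0.0288008448; N(-d2) = 0.0333480037; sqrt(T) = 0.5000000000
Term 1 = -11.4800 * 1.0000000000 * 0.0657759021 * 0.1300 / (2 * 0.5000000000) = -0.0981639563
Term 2 = 0.0630 * 10.3300 * 0.9843733826 * 0.0333480037 = 0.0213634099
Term 3 = 0 (no dividend yield, q = 0)
Theta = -0.0981639563 + (0.0213634099) + (0.0000000000) = -0.076801

Answer: Theta = -0.076801


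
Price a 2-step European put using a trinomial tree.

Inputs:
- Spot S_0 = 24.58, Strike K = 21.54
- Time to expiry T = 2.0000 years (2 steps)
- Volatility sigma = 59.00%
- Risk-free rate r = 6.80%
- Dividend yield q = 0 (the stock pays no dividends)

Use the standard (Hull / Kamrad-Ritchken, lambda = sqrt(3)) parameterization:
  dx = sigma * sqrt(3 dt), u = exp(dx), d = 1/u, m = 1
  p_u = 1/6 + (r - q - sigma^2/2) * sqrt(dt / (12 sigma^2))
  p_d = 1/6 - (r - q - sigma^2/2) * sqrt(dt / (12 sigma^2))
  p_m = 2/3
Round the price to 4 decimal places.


dt = T/N = 1.000000; dx = sigma*sqrt(3*dt) = 1.021910
u = exp(dx) = 2.778497; d = 1/u = 0.359907
p_u = 0.114779, p_m = 0.666667, p_d = 0.218555
Discount per step: exp(-r*dt) = 0.934260
Stock lattice S(k, j) with j the centered position index:
  k=0: S(0,+0) = 24.5800
  k=1: S(1,-1) = 8.8465; S(1,+0) = 24.5800; S(1,+1) = 68.2954
  k=2: S(2,-2) = 3.1839; S(2,-1) = 8.8465; S(2,+0) = 24.5800; S(2,+1) = 68.2954; S(2,+2) = 189.7587
Terminal payoffs V(N, j) = max(K - S_T, 0):
  V(2,-2) = 18.356080; V(2,-1) = 12.693489; V(2,+0) = 0.000000; V(2,+1) = 0.000000; V(2,+2) = 0.000000
Backward induction: V(k, j) = exp(-r*dt) * [p_u * V(k+1, j+1) + p_m * V(k+1, j) + p_d * V(k+1, j-1)]
  V(1,-1) = exp(-r*dt) * [p_u*0.000000 + p_m*12.693489 + p_d*18.356080] = 11.654092
  V(1,+0) = exp(-r*dt) * [p_u*0.000000 + p_m*0.000000 + p_d*12.693489] = 2.591847
  V(1,+1) = exp(-r*dt) * [p_u*0.000000 + p_m*0.000000 + p_d*0.000000] = 0.000000
  V(0,+0) = exp(-r*dt) * [p_u*0.000000 + p_m*2.591847 + p_d*11.654092] = 3.993922

Answer: Price = V(0,0) = 3.9939


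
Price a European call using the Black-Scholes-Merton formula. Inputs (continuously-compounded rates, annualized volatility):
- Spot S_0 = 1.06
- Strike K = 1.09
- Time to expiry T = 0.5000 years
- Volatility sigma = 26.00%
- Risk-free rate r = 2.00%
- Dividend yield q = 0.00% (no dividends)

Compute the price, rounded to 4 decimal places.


Answer: Price = 0.0691

Derivation:
d1 = (ln(S/K) + (r - q + 0.5*sigma^2) * T) / (sigma * sqrt(T)) = -0.00548708
d2 = d1 - sigma * sqrt(T) = -0.18933485
exp(-rT) = 0.99004983; exp(-qT) = 1.00000000
C = S_0 * exp(-qT) * N(d1) - K * exp(-rT) * N(d2)
N(d1) = 0.49781098; N(d2) = 0.42491519
C = 1.0600 * 1.00000000 * 0.49781098 - 1.0900 * 0.99004983 * 0.42491519 = 0.0691


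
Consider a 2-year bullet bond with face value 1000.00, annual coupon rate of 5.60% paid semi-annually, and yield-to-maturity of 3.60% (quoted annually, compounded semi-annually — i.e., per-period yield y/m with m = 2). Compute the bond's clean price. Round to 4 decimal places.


Answer: Price = 1038.2628

Derivation:
Coupon per period c = face * coupon_rate / m = 28.000000
Periods per year m = 2; per-period yield y/m = 0.018000
Number of cashflows N = 4
Cashflows (t years, CF_t, discount factor 1/(1+y/m)^(m*t), PV):
  t = 0.5000: CF_t = 28.000000, DF = 0.982318, PV = 27.504912
  t = 1.0000: CF_t = 28.000000, DF = 0.964949, PV = 27.018577
  t = 1.5000: CF_t = 28.000000, DF = 0.947887, PV = 26.540842
  t = 2.0000: CF_t = 1028.000000, DF = 0.931127, PV = 957.198485
Price P = sum_t PV_t = 1038.262816


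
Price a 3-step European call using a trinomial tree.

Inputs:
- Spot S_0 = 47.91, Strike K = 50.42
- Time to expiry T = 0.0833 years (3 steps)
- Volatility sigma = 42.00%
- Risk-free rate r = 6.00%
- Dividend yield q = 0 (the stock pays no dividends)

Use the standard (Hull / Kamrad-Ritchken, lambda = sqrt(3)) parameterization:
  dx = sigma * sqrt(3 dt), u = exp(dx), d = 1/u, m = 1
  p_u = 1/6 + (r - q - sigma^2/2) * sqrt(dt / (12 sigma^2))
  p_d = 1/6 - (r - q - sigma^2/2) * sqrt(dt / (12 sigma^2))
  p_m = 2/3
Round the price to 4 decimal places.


Answer: Price = V(0,0) = 1.4898

Derivation:
dt = T/N = 0.027767; dx = sigma*sqrt(3*dt) = 0.121219
u = exp(dx) = 1.128872; d = 1/u = 0.885840
p_u = 0.163437, p_m = 0.666667, p_d = 0.169896
Discount per step: exp(-r*dt) = 0.998335
Stock lattice S(k, j) with j the centered position index:
  k=0: S(0,+0) = 47.9100
  k=1: S(1,-1) = 42.4406; S(1,+0) = 47.9100; S(1,+1) = 54.0843
  k=2: S(2,-2) = 37.5955; S(2,-1) = 42.4406; S(2,+0) = 47.9100; S(2,+1) = 54.0843; S(2,+2) = 61.0543
  k=3: S(3,-3) = 33.3036; S(3,-2) = 37.5955; S(3,-1) = 42.4406; S(3,+0) = 47.9100; S(3,+1) = 54.0843; S(3,+2) = 61.0543; S(3,+3) = 68.9225
Terminal payoffs V(N, j) = max(S_T - K, 0):
  V(3,-3) = 0.000000; V(3,-2) = 0.000000; V(3,-1) = 0.000000; V(3,+0) = 0.000000; V(3,+1) = 3.664279; V(3,+2) = 10.634253; V(3,+3) = 18.502464
Backward induction: V(k, j) = exp(-r*dt) * [p_u * V(k+1, j+1) + p_m * V(k+1, j) + p_d * V(k+1, j-1)]
  V(2,-2) = exp(-r*dt) * [p_u*0.000000 + p_m*0.000000 + p_d*0.000000] = 0.000000
  V(2,-1) = exp(-r*dt) * [p_u*0.000000 + p_m*0.000000 + p_d*0.000000] = 0.000000
  V(2,+0) = exp(-r*dt) * [p_u*3.664279 + p_m*0.000000 + p_d*0.000000] = 0.597882
  V(2,+1) = exp(-r*dt) * [p_u*10.634253 + p_m*3.664279 + p_d*0.000000] = 4.173923
  V(2,+2) = exp(-r*dt) * [p_u*18.502464 + p_m*10.634253 + p_d*3.664279] = 10.718164
  V(1,-1) = exp(-r*dt) * [p_u*0.597882 + p_m*0.000000 + p_d*0.000000] = 0.097553
  V(1,+0) = exp(-r*dt) * [p_u*4.173923 + p_m*0.597882 + p_d*0.000000] = 1.078962
  V(1,+1) = exp(-r*dt) * [p_u*10.718164 + p_m*4.173923 + p_d*0.597882] = 4.628219
  V(0,+0) = exp(-r*dt) * [p_u*4.628219 + p_m*1.078962 + p_d*0.097553] = 1.489819


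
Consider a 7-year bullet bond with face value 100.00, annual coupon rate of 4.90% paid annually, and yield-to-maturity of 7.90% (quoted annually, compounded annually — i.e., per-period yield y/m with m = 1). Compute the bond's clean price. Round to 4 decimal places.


Answer: Price = 84.3273

Derivation:
Coupon per period c = face * coupon_rate / m = 4.900000
Periods per year m = 1; per-period yield y/m = 0.079000
Number of cashflows N = 7
Cashflows (t years, CF_t, discount factor 1/(1+y/m)^(m*t), PV):
  t = 1.0000: CF_t = 4.900000, DF = 0.926784, PV = 4.541242
  t = 2.0000: CF_t = 4.900000, DF = 0.858929, PV = 4.208751
  t = 3.0000: CF_t = 4.900000, DF = 0.796041, PV = 3.900603
  t = 4.0000: CF_t = 4.900000, DF = 0.737758, PV = 3.615017
  t = 5.0000: CF_t = 4.900000, DF = 0.683743, PV = 3.350340
  t = 6.0000: CF_t = 4.900000, DF = 0.633682, PV = 3.105042
  t = 7.0000: CF_t = 104.900000, DF = 0.587286, PV = 61.606335
Price P = sum_t PV_t = 84.327329


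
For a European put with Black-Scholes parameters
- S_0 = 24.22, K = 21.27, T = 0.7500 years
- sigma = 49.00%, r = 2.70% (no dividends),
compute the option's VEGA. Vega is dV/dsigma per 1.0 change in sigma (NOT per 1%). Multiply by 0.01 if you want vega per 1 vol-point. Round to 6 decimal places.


Answer: Vega = 7.129499

Derivation:
d1 = 0.5659649429; d2 = 0.1416124950
phi(d1) = 0.3399024238; exp(-qT) = 1.0000000000; exp(-rT) = 0.9799536543
Vega = S * exp(-qT) * phi(d1) * sqrt(T) = 24.2200 * 1.0000000000 * 0.3399024238 * 0.8660254038 = 7.129499


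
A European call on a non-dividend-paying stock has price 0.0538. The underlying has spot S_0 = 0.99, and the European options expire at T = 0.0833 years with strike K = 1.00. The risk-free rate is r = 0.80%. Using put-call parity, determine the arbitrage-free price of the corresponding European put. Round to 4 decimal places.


Answer: Put price = 0.0631

Derivation:
Put-call parity: C - P = S_0 * exp(-qT) - K * exp(-rT).
S_0 * exp(-qT) = 0.9900 * 1.00000000 = 0.99000000
K * exp(-rT) = 1.0000 * 0.99933382 = 0.99933382
P = C - S*exp(-qT) + K*exp(-rT)
P = 0.0538 - 0.99000000 + 0.99933382 = 0.0631


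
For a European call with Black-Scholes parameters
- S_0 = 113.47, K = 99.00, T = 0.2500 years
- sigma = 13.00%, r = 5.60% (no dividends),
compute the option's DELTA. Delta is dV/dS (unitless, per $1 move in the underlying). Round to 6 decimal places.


Answer: Delta = 0.990528

Derivation:
d1 = 2.3466328411; d2 = 2.2816328411
phi(d1) = 0.0254184147; exp(-qT) = 1.0000000000; exp(-rT) = 0.9860975443
N(d1) = 0.9905280440
Delta = exp(-qT) * N(d1) = 1.0000000000 * 0.9905280440 = 0.990528


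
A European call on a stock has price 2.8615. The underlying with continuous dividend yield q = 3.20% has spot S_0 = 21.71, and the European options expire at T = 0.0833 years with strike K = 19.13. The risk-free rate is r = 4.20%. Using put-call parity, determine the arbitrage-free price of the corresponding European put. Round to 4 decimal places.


Put-call parity: C - P = S_0 * exp(-qT) - K * exp(-rT).
S_0 * exp(-qT) = 21.7100 * 0.99733795 = 21.65220688
K * exp(-rT) = 19.1300 * 0.99650751 = 19.06318872
P = C - S*exp(-qT) + K*exp(-rT)
P = 2.8615 - 21.65220688 + 19.06318872 = 0.2725

Answer: Put price = 0.2725


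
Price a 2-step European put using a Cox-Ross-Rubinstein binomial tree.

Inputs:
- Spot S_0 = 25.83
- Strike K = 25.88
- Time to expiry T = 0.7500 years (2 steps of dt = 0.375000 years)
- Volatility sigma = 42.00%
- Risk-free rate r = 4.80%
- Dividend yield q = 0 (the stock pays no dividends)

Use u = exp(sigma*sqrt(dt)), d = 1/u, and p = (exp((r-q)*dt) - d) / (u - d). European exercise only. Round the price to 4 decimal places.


dt = T/N = 0.375000
u = exp(sigma*sqrt(dt)) = 1.293299; d = 1/u = 0.773216
p = (exp((r-q)*dt) - d) / (u - d) = 0.470976
Discount per step: exp(-r*dt) = 0.982161
Stock lattice S(k, i) with i counting down-moves:
  k=0: S(0,0) = 25.8300
  k=1: S(1,0) = 33.4059; S(1,1) = 19.9722
  k=2: S(2,0) = 43.2038; S(2,1) = 25.8300; S(2,2) = 15.4428
Terminal payoffs V(N, i) = max(K - S_T, 0):
  V(2,0) = 0.000000; V(2,1) = 0.050000; V(2,2) = 10.437186
Backward induction: V(k, i) = exp(-r*dt) * [p * V(k+1, i) + (1-p) * V(k+1, i+1)].
  V(1,0) = exp(-r*dt) * [p*0.000000 + (1-p)*0.050000] = 0.025979
  V(1,1) = exp(-r*dt) * [p*0.050000 + (1-p)*10.437186] = 5.446150
  V(0,0) = exp(-r*dt) * [p*0.025979 + (1-p)*5.446150] = 2.841763

Answer: Price = V(0,0) = 2.8418


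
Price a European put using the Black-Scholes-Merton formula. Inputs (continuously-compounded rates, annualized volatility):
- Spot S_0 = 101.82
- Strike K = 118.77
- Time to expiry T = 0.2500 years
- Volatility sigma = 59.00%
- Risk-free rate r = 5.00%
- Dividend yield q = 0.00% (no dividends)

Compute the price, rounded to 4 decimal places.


Answer: Price = 22.0206

Derivation:
d1 = (ln(S/K) + (r - q + 0.5*sigma^2) * T) / (sigma * sqrt(T)) = -0.33210102
d2 = d1 - sigma * sqrt(T) = -0.62710102
exp(-rT) = 0.98757780; exp(-qT) = 1.00000000
P = K * exp(-rT) * N(-d2) - S_0 * exp(-qT) * N(-d1)
N(-d1) = 0.63009351; N(-d2) = 0.73470349
P = 118.7700 * 0.98757780 * 0.73470349 - 101.8200 * 1.00000000 * 0.63009351 = 22.0206


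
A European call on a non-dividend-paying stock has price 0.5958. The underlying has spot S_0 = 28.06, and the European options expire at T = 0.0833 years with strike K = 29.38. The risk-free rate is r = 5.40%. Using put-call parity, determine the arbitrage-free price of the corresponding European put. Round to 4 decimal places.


Answer: Put price = 1.7839

Derivation:
Put-call parity: C - P = S_0 * exp(-qT) - K * exp(-rT).
S_0 * exp(-qT) = 28.0600 * 1.00000000 = 28.06000000
K * exp(-rT) = 29.3800 * 0.99551190 = 29.24813967
P = C - S*exp(-qT) + K*exp(-rT)
P = 0.5958 - 28.06000000 + 29.24813967 = 1.7839


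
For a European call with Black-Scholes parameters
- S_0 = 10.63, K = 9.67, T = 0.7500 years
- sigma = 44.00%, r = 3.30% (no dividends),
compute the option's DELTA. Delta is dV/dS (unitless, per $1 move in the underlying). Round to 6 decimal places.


Answer: Delta = 0.692825

Derivation:
d1 = 0.5038742671; d2 = 0.1228230895
phi(d1) = 0.3513813522; exp(-qT) = 1.0000000000; exp(-rT) = 0.9755537700
N(d1) = 0.6928251327
Delta = exp(-qT) * N(d1) = 1.0000000000 * 0.6928251327 = 0.692825


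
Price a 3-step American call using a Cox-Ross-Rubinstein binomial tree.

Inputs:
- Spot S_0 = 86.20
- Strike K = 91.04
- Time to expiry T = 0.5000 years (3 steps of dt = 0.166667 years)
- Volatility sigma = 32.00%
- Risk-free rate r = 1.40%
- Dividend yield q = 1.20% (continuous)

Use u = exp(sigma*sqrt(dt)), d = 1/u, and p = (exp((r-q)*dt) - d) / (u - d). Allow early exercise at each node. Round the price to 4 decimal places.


Answer: Price = V(0,0) = 6.2352

Derivation:
dt = T/N = 0.166667
u = exp(sigma*sqrt(dt)) = 1.139557; d = 1/u = 0.877534
p = (exp((r-q)*dt) - d) / (u - d) = 0.468659
Discount per step: exp(-r*dt) = 0.997669
Stock lattice S(k, i) with i counting down-moves:
  k=0: S(0,0) = 86.2000
  k=1: S(1,0) = 98.2298; S(1,1) = 75.6434
  k=2: S(2,0) = 111.9384; S(2,1) = 86.2000; S(2,2) = 66.3797
  k=3: S(3,0) = 127.5602; S(3,1) = 98.2298; S(3,2) = 75.6434; S(3,3) = 58.2505
Terminal payoffs V(N, i) = max(S_T - K, 0):
  V(3,0) = 36.520216; V(3,1) = 7.189800; V(3,2) = 0.000000; V(3,3) = 0.000000
Backward induction: V(k, i) = exp(-r*dt) * [p * V(k+1, i) + (1-p) * V(k+1, i+1)]; then take max(V_cont, immediate exercise) for American.
  V(2,0) = exp(-r*dt) * [p*36.520216 + (1-p)*7.189800] = 20.886967; exercise = 20.898441; V(2,0) = max -> 20.898441
  V(2,1) = exp(-r*dt) * [p*7.189800 + (1-p)*0.000000] = 3.361710; exercise = 0.000000; V(2,1) = max -> 3.361710
  V(2,2) = exp(-r*dt) * [p*0.000000 + (1-p)*0.000000] = 0.000000; exercise = 0.000000; V(2,2) = max -> 0.000000
  V(1,0) = exp(-r*dt) * [p*20.898441 + (1-p)*3.361710] = 11.553465; exercise = 7.189800; V(1,0) = max -> 11.553465
  V(1,1) = exp(-r*dt) * [p*3.361710 + (1-p)*0.000000] = 1.571824; exercise = 0.000000; V(1,1) = max -> 1.571824
  V(0,0) = exp(-r*dt) * [p*11.553465 + (1-p)*1.571824] = 6.235243; exercise = 0.000000; V(0,0) = max -> 6.235243


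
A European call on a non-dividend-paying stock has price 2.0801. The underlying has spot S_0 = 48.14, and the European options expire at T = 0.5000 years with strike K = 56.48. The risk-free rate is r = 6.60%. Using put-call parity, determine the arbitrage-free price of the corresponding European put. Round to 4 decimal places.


Answer: Put price = 8.5867

Derivation:
Put-call parity: C - P = S_0 * exp(-qT) - K * exp(-rT).
S_0 * exp(-qT) = 48.1400 * 1.00000000 = 48.14000000
K * exp(-rT) = 56.4800 * 0.96753856 = 54.64657785
P = C - S*exp(-qT) + K*exp(-rT)
P = 2.0801 - 48.14000000 + 54.64657785 = 8.5867


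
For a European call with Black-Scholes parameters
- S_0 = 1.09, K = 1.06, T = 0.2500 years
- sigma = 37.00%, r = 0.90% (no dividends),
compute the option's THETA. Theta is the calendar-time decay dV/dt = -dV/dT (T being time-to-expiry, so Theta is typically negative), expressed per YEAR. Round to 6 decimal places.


d1 = 0.2555204763; d2 = 0.0705204763
phi(d1) = 0.3861289530; exp(-qT) = 1.0000000000; exp(-rT) = 0.9977525294
Theta = -S*exp(-qT)*phi(d1)*sigma/(2*sqrt(T)) - r*K*exp(-rT)*N(d2) + q*S*exp(-qT)*N(d1)
N(d1) = 0.6008394347; N(d2) = 0.5281102983; sqrt(T) = 0.5000000000
Term 1 = -1.0900 * 1.0000000000 * 0.3861289530 * 0.3700 / (2 * 0.5000000000) = -0.1557258067
Term 2 = -0.0090 * 1.0600 * 0.9977525294 * 0.5281102983 = -0.0050268491
Term 3 = 0 (no dividend yield, q = 0)
Theta = -0.1557258067 + (-0.0050268491) + (0.0000000000) = -0.160753

Answer: Theta = -0.160753


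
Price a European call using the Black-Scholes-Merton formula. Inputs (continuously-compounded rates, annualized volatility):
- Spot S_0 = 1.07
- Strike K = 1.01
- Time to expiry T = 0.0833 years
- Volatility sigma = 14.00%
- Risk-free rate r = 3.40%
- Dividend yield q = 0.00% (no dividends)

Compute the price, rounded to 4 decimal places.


Answer: Price = 0.0641

Derivation:
d1 = (ln(S/K) + (r - q + 0.5*sigma^2) * T) / (sigma * sqrt(T)) = 1.51849223
d2 = d1 - sigma * sqrt(T) = 1.47808579
exp(-rT) = 0.99717181; exp(-qT) = 1.00000000
C = S_0 * exp(-qT) * N(d1) - K * exp(-rT) * N(d2)
N(d1) = 0.93555482; N(d2) = 0.93030759
C = 1.0700 * 1.00000000 * 0.93555482 - 1.0100 * 0.99717181 * 0.93030759 = 0.0641


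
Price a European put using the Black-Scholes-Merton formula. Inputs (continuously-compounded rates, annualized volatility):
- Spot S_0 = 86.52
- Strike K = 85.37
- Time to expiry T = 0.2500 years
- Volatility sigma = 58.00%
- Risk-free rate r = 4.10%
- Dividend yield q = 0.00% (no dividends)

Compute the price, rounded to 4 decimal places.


Answer: Price = 8.8805

Derivation:
d1 = (ln(S/K) + (r - q + 0.5*sigma^2) * T) / (sigma * sqrt(T)) = 0.22648569
d2 = d1 - sigma * sqrt(T) = -0.06351431
exp(-rT) = 0.98980235; exp(-qT) = 1.00000000
P = K * exp(-rT) * N(-d2) - S_0 * exp(-qT) * N(-d1)
N(-d1) = 0.41041184; N(-d2) = 0.52532152
P = 85.3700 * 0.98980235 * 0.52532152 - 86.5200 * 1.00000000 * 0.41041184 = 8.8805


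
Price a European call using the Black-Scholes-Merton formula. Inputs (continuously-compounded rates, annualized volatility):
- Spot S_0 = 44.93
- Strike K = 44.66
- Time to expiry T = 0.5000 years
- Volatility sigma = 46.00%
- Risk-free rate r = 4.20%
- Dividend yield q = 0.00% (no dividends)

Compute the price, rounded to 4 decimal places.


Answer: Price = 6.3459

Derivation:
d1 = (ln(S/K) + (r - q + 0.5*sigma^2) * T) / (sigma * sqrt(T)) = 0.24572722
d2 = d1 - sigma * sqrt(T) = -0.07954190
exp(-rT) = 0.97921896; exp(-qT) = 1.00000000
C = S_0 * exp(-qT) * N(d1) - K * exp(-rT) * N(d2)
N(d1) = 0.59705330; N(d2) = 0.46830080
C = 44.9300 * 1.00000000 * 0.59705330 - 44.6600 * 0.97921896 * 0.46830080 = 6.3459


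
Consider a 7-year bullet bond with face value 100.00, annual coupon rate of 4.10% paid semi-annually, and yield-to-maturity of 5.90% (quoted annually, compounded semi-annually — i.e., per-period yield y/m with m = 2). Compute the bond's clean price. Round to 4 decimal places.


Coupon per period c = face * coupon_rate / m = 2.050000
Periods per year m = 2; per-period yield y/m = 0.029500
Number of cashflows N = 14
Cashflows (t years, CF_t, discount factor 1/(1+y/m)^(m*t), PV):
  t = 0.5000: CF_t = 2.050000, DF = 0.971345, PV = 1.991258
  t = 1.0000: CF_t = 2.050000, DF = 0.943512, PV = 1.934199
  t = 1.5000: CF_t = 2.050000, DF = 0.916476, PV = 1.878775
  t = 2.0000: CF_t = 2.050000, DF = 0.890214, PV = 1.824939
  t = 2.5000: CF_t = 2.050000, DF = 0.864706, PV = 1.772646
  t = 3.0000: CF_t = 2.050000, DF = 0.839928, PV = 1.721852
  t = 3.5000: CF_t = 2.050000, DF = 0.815860, PV = 1.672513
  t = 4.0000: CF_t = 2.050000, DF = 0.792482, PV = 1.624587
  t = 4.5000: CF_t = 2.050000, DF = 0.769773, PV = 1.578035
  t = 5.0000: CF_t = 2.050000, DF = 0.747716, PV = 1.532817
  t = 5.5000: CF_t = 2.050000, DF = 0.726290, PV = 1.488895
  t = 6.0000: CF_t = 2.050000, DF = 0.705479, PV = 1.446231
  t = 6.5000: CF_t = 2.050000, DF = 0.685263, PV = 1.404790
  t = 7.0000: CF_t = 102.050000, DF = 0.665627, PV = 67.927260
Price P = sum_t PV_t = 89.798797

Answer: Price = 89.7988


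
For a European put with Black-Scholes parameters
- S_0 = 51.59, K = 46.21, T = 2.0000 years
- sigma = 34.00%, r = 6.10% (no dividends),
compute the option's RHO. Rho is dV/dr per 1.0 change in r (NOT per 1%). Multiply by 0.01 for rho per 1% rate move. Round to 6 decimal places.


Answer: Rho = -33.070083

Derivation:
d1 = 0.7231864526; d2 = 0.2423538414
phi(d1) = 0.3071442243; exp(-qT) = 1.0000000000; exp(-rT) = 0.8851483685
N(-d2) = 0.4042529988
Rho = -K*T*exp(-rT)*N(-d2) = -46.2100 * 2.0000 * 0.8851483685 * 0.4042529988 = -33.070083


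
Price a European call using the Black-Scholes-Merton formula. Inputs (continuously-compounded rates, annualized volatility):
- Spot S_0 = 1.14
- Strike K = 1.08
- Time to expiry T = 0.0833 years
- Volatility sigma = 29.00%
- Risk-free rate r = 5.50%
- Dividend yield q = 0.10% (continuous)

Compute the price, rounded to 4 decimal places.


Answer: Price = 0.0781

Derivation:
d1 = (ln(S/K) + (r - q + 0.5*sigma^2) * T) / (sigma * sqrt(T)) = 0.74156386
d2 = d1 - sigma * sqrt(T) = 0.65786482
exp(-rT) = 0.99542898; exp(-qT) = 0.99991670
C = S_0 * exp(-qT) * N(d1) - K * exp(-rT) * N(d2)
N(d1) = 0.77082419; N(d2) = 0.74468750
C = 1.1400 * 0.99991670 * 0.77082419 - 1.0800 * 0.99542898 * 0.74468750 = 0.0781


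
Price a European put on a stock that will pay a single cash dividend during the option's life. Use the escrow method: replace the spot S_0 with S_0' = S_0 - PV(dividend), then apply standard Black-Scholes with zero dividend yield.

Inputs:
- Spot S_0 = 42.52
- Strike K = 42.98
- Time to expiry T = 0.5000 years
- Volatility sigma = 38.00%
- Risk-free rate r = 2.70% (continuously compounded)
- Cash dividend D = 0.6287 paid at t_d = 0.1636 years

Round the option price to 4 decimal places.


Answer: Price = 4.7640

Derivation:
PV(D) = D * exp(-r * t_d) = 0.6287 * 0.99559254 = 0.62592903
S_0' = S_0 - PV(D) = 42.5200 - 0.62592903 = 41.89407097
d1 = (ln(S_0'/K) + (r + sigma^2/2)*T) / (sigma*sqrt(T)) = 0.08935381
d2 = d1 - sigma*sqrt(T) = -0.17934676
exp(-rT) = 0.98659072
N(-d1) = 0.46440036; N(-d2) = 0.57116728
P = K * exp(-rT) * N(-d2) - S_0' * N(-d1) = 42.9800 * 0.98659072 * 0.57116728 - 41.89407097 * 0.46440036 = 4.7640


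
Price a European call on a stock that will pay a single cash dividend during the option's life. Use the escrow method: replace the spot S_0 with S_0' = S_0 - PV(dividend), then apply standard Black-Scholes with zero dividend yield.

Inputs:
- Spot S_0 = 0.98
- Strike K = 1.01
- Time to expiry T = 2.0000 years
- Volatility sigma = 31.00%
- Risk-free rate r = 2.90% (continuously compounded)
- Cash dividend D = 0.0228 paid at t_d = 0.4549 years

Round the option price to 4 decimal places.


PV(D) = D * exp(-r * t_d) = 0.0228 * 0.98689453 = 0.02250120
S_0' = S_0 - PV(D) = 0.9800 - 0.02250120 = 0.95749880
d1 = (ln(S_0'/K) + (r + sigma^2/2)*T) / (sigma*sqrt(T)) = 0.22973868
d2 = d1 - sigma*sqrt(T) = -0.20866752
exp(-rT) = 0.94364995
N(d1) = 0.59085258; N(d2) = 0.41735390
C = S_0' * N(d1) - K * exp(-rT) * N(d2) = 0.95749880 * 0.59085258 - 1.0100 * 0.94364995 * 0.41735390 = 0.1680

Answer: Price = 0.1680


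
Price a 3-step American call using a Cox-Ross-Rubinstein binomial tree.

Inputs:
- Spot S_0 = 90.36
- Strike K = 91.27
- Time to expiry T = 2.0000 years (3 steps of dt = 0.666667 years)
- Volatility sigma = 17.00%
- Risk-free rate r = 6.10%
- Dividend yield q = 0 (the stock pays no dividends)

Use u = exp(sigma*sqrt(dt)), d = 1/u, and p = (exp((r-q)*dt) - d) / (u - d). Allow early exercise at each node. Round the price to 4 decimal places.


dt = T/N = 0.666667
u = exp(sigma*sqrt(dt)) = 1.148899; d = 1/u = 0.870398
p = (exp((r-q)*dt) - d) / (u - d) = 0.614384
Discount per step: exp(-r*dt) = 0.960149
Stock lattice S(k, i) with i counting down-moves:
  k=0: S(0,0) = 90.3600
  k=1: S(1,0) = 103.8145; S(1,1) = 78.6492
  k=2: S(2,0) = 119.2725; S(2,1) = 90.3600; S(2,2) = 68.4561
  k=3: S(3,0) = 137.0321; S(3,1) = 103.8145; S(3,2) = 78.6492; S(3,3) = 59.5841
Terminal payoffs V(N, i) = max(S_T - K, 0):
  V(3,0) = 45.762065; V(3,1) = 12.544548; V(3,2) = 0.000000; V(3,3) = 0.000000
Backward induction: V(k, i) = exp(-r*dt) * [p * V(k+1, i) + (1-p) * V(k+1, i+1)]; then take max(V_cont, immediate exercise) for American.
  V(2,0) = exp(-r*dt) * [p*45.762065 + (1-p)*12.544548] = 31.639658; exercise = 28.002469; V(2,0) = max -> 31.639658
  V(2,1) = exp(-r*dt) * [p*12.544548 + (1-p)*0.000000] = 7.400032; exercise = 0.000000; V(2,1) = max -> 7.400032
  V(2,2) = exp(-r*dt) * [p*0.000000 + (1-p)*0.000000] = 0.000000; exercise = 0.000000; V(2,2) = max -> 0.000000
  V(1,0) = exp(-r*dt) * [p*31.639658 + (1-p)*7.400032] = 21.404095; exercise = 12.544548; V(1,0) = max -> 21.404095
  V(1,1) = exp(-r*dt) * [p*7.400032 + (1-p)*0.000000] = 4.365281; exercise = 0.000000; V(1,1) = max -> 4.365281
  V(0,0) = exp(-r*dt) * [p*21.404095 + (1-p)*4.365281] = 14.242521; exercise = 0.000000; V(0,0) = max -> 14.242521

Answer: Price = V(0,0) = 14.2425


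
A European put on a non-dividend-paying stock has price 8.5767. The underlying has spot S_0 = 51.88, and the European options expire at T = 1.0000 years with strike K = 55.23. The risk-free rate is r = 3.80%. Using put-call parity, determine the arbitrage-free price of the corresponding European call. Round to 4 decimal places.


Answer: Call price = 7.2861

Derivation:
Put-call parity: C - P = S_0 * exp(-qT) - K * exp(-rT).
S_0 * exp(-qT) = 51.8800 * 1.00000000 = 51.88000000
K * exp(-rT) = 55.2300 * 0.96271294 = 53.17063573
C = P + S*exp(-qT) - K*exp(-rT)
C = 8.5767 + 51.88000000 - 53.17063573 = 7.2861


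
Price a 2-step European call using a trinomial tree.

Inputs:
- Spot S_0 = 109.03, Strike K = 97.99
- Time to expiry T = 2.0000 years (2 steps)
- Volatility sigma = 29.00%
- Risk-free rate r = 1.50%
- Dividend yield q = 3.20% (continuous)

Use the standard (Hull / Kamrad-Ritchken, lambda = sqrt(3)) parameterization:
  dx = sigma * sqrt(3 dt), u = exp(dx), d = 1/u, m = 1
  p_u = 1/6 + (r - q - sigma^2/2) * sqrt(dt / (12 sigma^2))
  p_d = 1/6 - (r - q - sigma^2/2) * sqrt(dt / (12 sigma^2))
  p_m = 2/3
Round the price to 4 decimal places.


dt = T/N = 1.000000; dx = sigma*sqrt(3*dt) = 0.502295
u = exp(dx) = 1.652509; d = 1/u = 0.605140
p_u = 0.107886, p_m = 0.666667, p_d = 0.225447
Discount per step: exp(-r*dt) = 0.985112
Stock lattice S(k, j) with j the centered position index:
  k=0: S(0,+0) = 109.0300
  k=1: S(1,-1) = 65.9785; S(1,+0) = 109.0300; S(1,+1) = 180.1731
  k=2: S(2,-2) = 39.9262; S(2,-1) = 65.9785; S(2,+0) = 109.0300; S(2,+1) = 180.1731; S(2,+2) = 297.7376
Terminal payoffs V(N, j) = max(S_T - K, 0):
  V(2,-2) = 0.000000; V(2,-1) = 0.000000; V(2,+0) = 11.040000; V(2,+1) = 82.183055; V(2,+2) = 199.747594
Backward induction: V(k, j) = exp(-r*dt) * [p_u * V(k+1, j+1) + p_m * V(k+1, j) + p_d * V(k+1, j-1)]
  V(1,-1) = exp(-r*dt) * [p_u*11.040000 + p_m*0.000000 + p_d*0.000000] = 1.173334
  V(1,+0) = exp(-r*dt) * [p_u*82.183055 + p_m*11.040000 + p_d*0.000000] = 15.984857
  V(1,+1) = exp(-r*dt) * [p_u*199.747594 + p_m*82.183055 + p_d*11.040000] = 77.654102
  V(0,+0) = exp(-r*dt) * [p_u*77.654102 + p_m*15.984857 + p_d*1.173334] = 19.011597

Answer: Price = V(0,0) = 19.0116
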